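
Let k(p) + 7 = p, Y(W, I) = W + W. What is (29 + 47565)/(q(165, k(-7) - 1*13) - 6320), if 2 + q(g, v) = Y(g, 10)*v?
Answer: -23797/7616 ≈ -3.1246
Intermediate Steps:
Y(W, I) = 2*W
k(p) = -7 + p
q(g, v) = -2 + 2*g*v (q(g, v) = -2 + (2*g)*v = -2 + 2*g*v)
(29 + 47565)/(q(165, k(-7) - 1*13) - 6320) = (29 + 47565)/((-2 + 2*165*((-7 - 7) - 1*13)) - 6320) = 47594/((-2 + 2*165*(-14 - 13)) - 6320) = 47594/((-2 + 2*165*(-27)) - 6320) = 47594/((-2 - 8910) - 6320) = 47594/(-8912 - 6320) = 47594/(-15232) = 47594*(-1/15232) = -23797/7616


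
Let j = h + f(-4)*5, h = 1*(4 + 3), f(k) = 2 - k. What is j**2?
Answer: 1369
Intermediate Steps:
h = 7 (h = 1*7 = 7)
j = 37 (j = 7 + (2 - 1*(-4))*5 = 7 + (2 + 4)*5 = 7 + 6*5 = 7 + 30 = 37)
j**2 = 37**2 = 1369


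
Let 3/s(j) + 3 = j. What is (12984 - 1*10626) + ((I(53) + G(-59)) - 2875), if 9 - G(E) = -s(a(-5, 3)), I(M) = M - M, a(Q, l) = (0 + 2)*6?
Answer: -1523/3 ≈ -507.67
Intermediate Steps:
a(Q, l) = 12 (a(Q, l) = 2*6 = 12)
s(j) = 3/(-3 + j)
I(M) = 0
G(E) = 28/3 (G(E) = 9 - (-1)*3/(-3 + 12) = 9 - (-1)*3/9 = 9 - (-1)*3*(1/9) = 9 - (-1)/3 = 9 - 1*(-1/3) = 9 + 1/3 = 28/3)
(12984 - 1*10626) + ((I(53) + G(-59)) - 2875) = (12984 - 1*10626) + ((0 + 28/3) - 2875) = (12984 - 10626) + (28/3 - 2875) = 2358 - 8597/3 = -1523/3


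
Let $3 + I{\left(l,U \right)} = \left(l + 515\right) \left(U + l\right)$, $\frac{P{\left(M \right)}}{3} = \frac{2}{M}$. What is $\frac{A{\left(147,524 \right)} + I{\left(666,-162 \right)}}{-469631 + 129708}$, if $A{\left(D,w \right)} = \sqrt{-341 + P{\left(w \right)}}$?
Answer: $- \frac{595221}{339923} - \frac{i \sqrt{23406818}}{89059826} \approx -1.751 - 5.4324 \cdot 10^{-5} i$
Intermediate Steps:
$P{\left(M \right)} = \frac{6}{M}$ ($P{\left(M \right)} = 3 \frac{2}{M} = \frac{6}{M}$)
$I{\left(l,U \right)} = -3 + \left(515 + l\right) \left(U + l\right)$ ($I{\left(l,U \right)} = -3 + \left(l + 515\right) \left(U + l\right) = -3 + \left(515 + l\right) \left(U + l\right)$)
$A{\left(D,w \right)} = \sqrt{-341 + \frac{6}{w}}$
$\frac{A{\left(147,524 \right)} + I{\left(666,-162 \right)}}{-469631 + 129708} = \frac{\sqrt{-341 + \frac{6}{524}} + \left(-3 + 666^{2} + 515 \left(-162\right) + 515 \cdot 666 - 107892\right)}{-469631 + 129708} = \frac{\sqrt{-341 + 6 \cdot \frac{1}{524}} - -595221}{-339923} = \left(\sqrt{-341 + \frac{3}{262}} + 595221\right) \left(- \frac{1}{339923}\right) = \left(\sqrt{- \frac{89339}{262}} + 595221\right) \left(- \frac{1}{339923}\right) = \left(\frac{i \sqrt{23406818}}{262} + 595221\right) \left(- \frac{1}{339923}\right) = \left(595221 + \frac{i \sqrt{23406818}}{262}\right) \left(- \frac{1}{339923}\right) = - \frac{595221}{339923} - \frac{i \sqrt{23406818}}{89059826}$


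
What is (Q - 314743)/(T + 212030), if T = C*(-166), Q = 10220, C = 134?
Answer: -304523/189786 ≈ -1.6046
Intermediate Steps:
T = -22244 (T = 134*(-166) = -22244)
(Q - 314743)/(T + 212030) = (10220 - 314743)/(-22244 + 212030) = -304523/189786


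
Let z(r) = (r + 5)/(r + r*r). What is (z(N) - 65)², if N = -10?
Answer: 1371241/324 ≈ 4232.2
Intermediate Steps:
z(r) = (5 + r)/(r + r²)
(z(N) - 65)² = ((5 - 10)/((-10)*(1 - 10)) - 65)² = (-⅒*(-5)/(-9) - 65)² = (-⅒*(-⅑)*(-5) - 65)² = (-1/18 - 65)² = (-1171/18)² = 1371241/324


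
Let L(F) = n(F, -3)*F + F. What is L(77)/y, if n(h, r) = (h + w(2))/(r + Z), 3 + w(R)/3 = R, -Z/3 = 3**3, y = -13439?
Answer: -55/80634 ≈ -0.00068209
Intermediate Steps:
Z = -81 (Z = -3*3**3 = -3*27 = -81)
w(R) = -9 + 3*R
n(h, r) = (-3 + h)/(-81 + r) (n(h, r) = (h + (-9 + 3*2))/(r - 81) = (h + (-9 + 6))/(-81 + r) = (h - 3)/(-81 + r) = (-3 + h)/(-81 + r))
L(F) = F + F*(1/28 - F/84) (L(F) = ((-3 + F)/(-81 - 3))*F + F = ((-3 + F)/(-84))*F + F = (-(-3 + F)/84)*F + F = (1/28 - F/84)*F + F = F*(1/28 - F/84) + F = F + F*(1/28 - F/84))
L(77)/y = ((1/84)*77*(87 - 1*77))/(-13439) = ((1/84)*77*(87 - 77))*(-1/13439) = ((1/84)*77*10)*(-1/13439) = (55/6)*(-1/13439) = -55/80634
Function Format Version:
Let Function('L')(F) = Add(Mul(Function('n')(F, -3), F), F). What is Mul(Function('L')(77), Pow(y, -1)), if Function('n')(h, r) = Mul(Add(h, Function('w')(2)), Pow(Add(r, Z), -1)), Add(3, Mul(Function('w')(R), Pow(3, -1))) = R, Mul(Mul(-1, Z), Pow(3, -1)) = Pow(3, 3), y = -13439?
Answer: Rational(-55, 80634) ≈ -0.00068209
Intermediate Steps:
Z = -81 (Z = Mul(-3, Pow(3, 3)) = Mul(-3, 27) = -81)
Function('w')(R) = Add(-9, Mul(3, R))
Function('n')(h, r) = Mul(Pow(Add(-81, r), -1), Add(-3, h)) (Function('n')(h, r) = Mul(Add(h, Add(-9, Mul(3, 2))), Pow(Add(r, -81), -1)) = Mul(Add(h, Add(-9, 6)), Pow(Add(-81, r), -1)) = Mul(Add(h, -3), Pow(Add(-81, r), -1)) = Mul(Add(-3, h), Pow(Add(-81, r), -1)) = Mul(Pow(Add(-81, r), -1), Add(-3, h)))
Function('L')(F) = Add(F, Mul(F, Add(Rational(1, 28), Mul(Rational(-1, 84), F)))) (Function('L')(F) = Add(Mul(Mul(Pow(Add(-81, -3), -1), Add(-3, F)), F), F) = Add(Mul(Mul(Pow(-84, -1), Add(-3, F)), F), F) = Add(Mul(Mul(Rational(-1, 84), Add(-3, F)), F), F) = Add(Mul(Add(Rational(1, 28), Mul(Rational(-1, 84), F)), F), F) = Add(Mul(F, Add(Rational(1, 28), Mul(Rational(-1, 84), F))), F) = Add(F, Mul(F, Add(Rational(1, 28), Mul(Rational(-1, 84), F)))))
Mul(Function('L')(77), Pow(y, -1)) = Mul(Mul(Rational(1, 84), 77, Add(87, Mul(-1, 77))), Pow(-13439, -1)) = Mul(Mul(Rational(1, 84), 77, Add(87, -77)), Rational(-1, 13439)) = Mul(Mul(Rational(1, 84), 77, 10), Rational(-1, 13439)) = Mul(Rational(55, 6), Rational(-1, 13439)) = Rational(-55, 80634)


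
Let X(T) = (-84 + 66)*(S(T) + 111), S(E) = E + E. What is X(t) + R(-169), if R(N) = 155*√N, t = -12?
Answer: -1566 + 2015*I ≈ -1566.0 + 2015.0*I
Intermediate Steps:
S(E) = 2*E
X(T) = -1998 - 36*T (X(T) = (-84 + 66)*(2*T + 111) = -18*(111 + 2*T) = -1998 - 36*T)
X(t) + R(-169) = (-1998 - 36*(-12)) + 155*√(-169) = (-1998 + 432) + 155*(13*I) = -1566 + 2015*I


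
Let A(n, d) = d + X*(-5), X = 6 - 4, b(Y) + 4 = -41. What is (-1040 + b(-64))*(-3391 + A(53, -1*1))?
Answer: 3691170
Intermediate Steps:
b(Y) = -45 (b(Y) = -4 - 41 = -45)
X = 2
A(n, d) = -10 + d (A(n, d) = d + 2*(-5) = d - 10 = -10 + d)
(-1040 + b(-64))*(-3391 + A(53, -1*1)) = (-1040 - 45)*(-3391 + (-10 - 1*1)) = -1085*(-3391 + (-10 - 1)) = -1085*(-3391 - 11) = -1085*(-3402) = 3691170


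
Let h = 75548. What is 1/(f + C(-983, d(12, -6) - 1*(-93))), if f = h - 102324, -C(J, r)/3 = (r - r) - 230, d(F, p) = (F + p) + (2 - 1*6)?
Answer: -1/26086 ≈ -3.8335e-5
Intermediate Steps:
d(F, p) = -4 + F + p (d(F, p) = (F + p) + (2 - 6) = (F + p) - 4 = -4 + F + p)
C(J, r) = 690 (C(J, r) = -3*((r - r) - 230) = -3*(0 - 230) = -3*(-230) = 690)
f = -26776 (f = 75548 - 102324 = -26776)
1/(f + C(-983, d(12, -6) - 1*(-93))) = 1/(-26776 + 690) = 1/(-26086) = -1/26086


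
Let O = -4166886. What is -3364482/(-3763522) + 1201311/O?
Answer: 1583042094285/2613694522082 ≈ 0.60567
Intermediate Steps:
-3364482/(-3763522) + 1201311/O = -3364482/(-3763522) + 1201311/(-4166886) = -3364482*(-1/3763522) + 1201311*(-1/4166886) = 1682241/1881761 - 400437/1388962 = 1583042094285/2613694522082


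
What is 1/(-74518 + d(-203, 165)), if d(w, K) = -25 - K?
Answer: -1/74708 ≈ -1.3385e-5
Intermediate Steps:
1/(-74518 + d(-203, 165)) = 1/(-74518 + (-25 - 1*165)) = 1/(-74518 + (-25 - 165)) = 1/(-74518 - 190) = 1/(-74708) = -1/74708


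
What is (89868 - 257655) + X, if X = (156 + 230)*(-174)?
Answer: -234951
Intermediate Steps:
X = -67164 (X = 386*(-174) = -67164)
(89868 - 257655) + X = (89868 - 257655) - 67164 = -167787 - 67164 = -234951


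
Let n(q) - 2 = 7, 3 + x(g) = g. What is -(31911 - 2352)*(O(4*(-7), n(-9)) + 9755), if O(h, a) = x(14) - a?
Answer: -288407163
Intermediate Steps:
x(g) = -3 + g
n(q) = 9 (n(q) = 2 + 7 = 9)
O(h, a) = 11 - a (O(h, a) = (-3 + 14) - a = 11 - a)
-(31911 - 2352)*(O(4*(-7), n(-9)) + 9755) = -(31911 - 2352)*((11 - 1*9) + 9755) = -29559*((11 - 9) + 9755) = -29559*(2 + 9755) = -29559*9757 = -1*288407163 = -288407163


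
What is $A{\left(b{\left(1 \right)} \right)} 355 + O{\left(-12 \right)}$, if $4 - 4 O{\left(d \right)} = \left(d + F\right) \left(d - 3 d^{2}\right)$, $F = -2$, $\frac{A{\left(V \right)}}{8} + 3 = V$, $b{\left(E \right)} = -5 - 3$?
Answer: $-32793$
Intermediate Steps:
$b{\left(E \right)} = -8$ ($b{\left(E \right)} = -5 - 3 = -8$)
$A{\left(V \right)} = -24 + 8 V$
$O{\left(d \right)} = 1 - \frac{\left(-2 + d\right) \left(d - 3 d^{2}\right)}{4}$ ($O{\left(d \right)} = 1 - \frac{\left(d - 2\right) \left(d - 3 d^{2}\right)}{4} = 1 - \frac{\left(-2 + d\right) \left(d - 3 d^{2}\right)}{4}$)
$A{\left(b{\left(1 \right)} \right)} 355 + O{\left(-12 \right)} = \left(-24 + 8 \left(-8\right)\right) 355 + \left(1 + \frac{1}{2} \left(-12\right) - \frac{7 \left(-12\right)^{2}}{4} + \frac{3 \left(-12\right)^{3}}{4}\right) = \left(-24 - 64\right) 355 + \left(1 - 6 - 252 + \frac{3}{4} \left(-1728\right)\right) = \left(-88\right) 355 - 1553 = -31240 - 1553 = -32793$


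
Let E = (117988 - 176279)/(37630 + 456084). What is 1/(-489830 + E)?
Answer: -493714/241835986911 ≈ -2.0415e-6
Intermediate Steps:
E = -58291/493714 ≈ -0.11807
1/(-489830 + E) = 1/(-489830 - 58291/493714) = 1/(-241835986911/493714) = -493714/241835986911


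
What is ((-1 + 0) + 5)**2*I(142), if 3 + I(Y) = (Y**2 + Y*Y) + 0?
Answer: 645200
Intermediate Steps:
I(Y) = -3 + 2*Y**2 (I(Y) = -3 + ((Y**2 + Y*Y) + 0) = -3 + ((Y**2 + Y**2) + 0) = -3 + (2*Y**2 + 0) = -3 + 2*Y**2)
((-1 + 0) + 5)**2*I(142) = ((-1 + 0) + 5)**2*(-3 + 2*142**2) = (-1 + 5)**2*(-3 + 2*20164) = 4**2*(-3 + 40328) = 16*40325 = 645200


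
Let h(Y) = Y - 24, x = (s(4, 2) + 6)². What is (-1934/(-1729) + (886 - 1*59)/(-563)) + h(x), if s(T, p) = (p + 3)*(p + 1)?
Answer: 405578018/973427 ≈ 416.65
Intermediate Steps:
s(T, p) = (1 + p)*(3 + p) (s(T, p) = (3 + p)*(1 + p) = (1 + p)*(3 + p))
x = 441 (x = ((3 + 2² + 4*2) + 6)² = ((3 + 4 + 8) + 6)² = (15 + 6)² = 21² = 441)
h(Y) = -24 + Y
(-1934/(-1729) + (886 - 1*59)/(-563)) + h(x) = (-1934/(-1729) + (886 - 1*59)/(-563)) + (-24 + 441) = (-1934*(-1/1729) + (886 - 59)*(-1/563)) + 417 = (1934/1729 + 827*(-1/563)) + 417 = (1934/1729 - 827/563) + 417 = -341041/973427 + 417 = 405578018/973427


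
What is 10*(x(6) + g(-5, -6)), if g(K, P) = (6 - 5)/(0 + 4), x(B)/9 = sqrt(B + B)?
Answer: 5/2 + 180*sqrt(3) ≈ 314.27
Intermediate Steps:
x(B) = 9*sqrt(2)*sqrt(B) (x(B) = 9*sqrt(B + B) = 9*sqrt(2*B) = 9*(sqrt(2)*sqrt(B)) = 9*sqrt(2)*sqrt(B))
g(K, P) = 1/4
10*(x(6) + g(-5, -6)) = 10*(9*sqrt(2)*sqrt(6) + 1/4) = 10*(18*sqrt(3) + 1/4) = 10*(1/4 + 18*sqrt(3)) = 5/2 + 180*sqrt(3)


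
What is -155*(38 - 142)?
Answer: 16120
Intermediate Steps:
-155*(38 - 142) = -155*(-104) = 16120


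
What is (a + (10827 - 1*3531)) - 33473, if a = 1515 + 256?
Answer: -24406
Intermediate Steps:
a = 1771
(a + (10827 - 1*3531)) - 33473 = (1771 + (10827 - 1*3531)) - 33473 = (1771 + (10827 - 3531)) - 33473 = (1771 + 7296) - 33473 = 9067 - 33473 = -24406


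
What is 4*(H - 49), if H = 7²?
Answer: 0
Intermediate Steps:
H = 49
4*(H - 49) = 4*(49 - 49) = 4*0 = 0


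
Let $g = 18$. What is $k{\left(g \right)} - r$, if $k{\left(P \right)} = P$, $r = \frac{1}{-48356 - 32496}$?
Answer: $\frac{1455337}{80852} \approx 18.0$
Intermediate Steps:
$r = - \frac{1}{80852}$ ($r = \frac{1}{-80852} = - \frac{1}{80852} \approx -1.2368 \cdot 10^{-5}$)
$k{\left(g \right)} - r = 18 - - \frac{1}{80852} = 18 + \frac{1}{80852} = \frac{1455337}{80852}$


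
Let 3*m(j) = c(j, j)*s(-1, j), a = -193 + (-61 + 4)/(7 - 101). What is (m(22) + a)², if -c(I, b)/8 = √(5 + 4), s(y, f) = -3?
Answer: 250557241/8836 ≈ 28356.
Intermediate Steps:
a = -18085/94 (a = -193 - 57/(-94) = -193 - 57*(-1/94) = -193 + 57/94 = -18085/94 ≈ -192.39)
c(I, b) = -24 (c(I, b) = -8*√(5 + 4) = -8*√9 = -8*3 = -24)
m(j) = 24 (m(j) = (-24*(-3))/3 = (⅓)*72 = 24)
(m(22) + a)² = (24 - 18085/94)² = (-15829/94)² = 250557241/8836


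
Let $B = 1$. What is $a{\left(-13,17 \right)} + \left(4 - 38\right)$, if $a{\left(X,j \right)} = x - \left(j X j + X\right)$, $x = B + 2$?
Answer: $3739$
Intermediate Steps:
$x = 3$ ($x = 1 + 2 = 3$)
$a{\left(X,j \right)} = 3 - X - X j^{2}$ ($a{\left(X,j \right)} = 3 - \left(j X j + X\right) = 3 - \left(X j j + X\right) = 3 - \left(X j^{2} + X\right) = 3 - \left(X + X j^{2}\right) = 3 - X - X j^{2}$)
$a{\left(-13,17 \right)} + \left(4 - 38\right) = \left(3 - -13 - - 13 \cdot 17^{2}\right) + \left(4 - 38\right) = \left(3 + 13 - \left(-13\right) 289\right) + \left(4 - 38\right) = \left(3 + 13 + 3757\right) - 34 = 3773 - 34 = 3739$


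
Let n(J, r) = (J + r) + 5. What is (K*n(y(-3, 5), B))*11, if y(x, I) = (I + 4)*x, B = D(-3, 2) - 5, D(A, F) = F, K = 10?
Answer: -2750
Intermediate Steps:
B = -3 (B = 2 - 5 = -3)
y(x, I) = x*(4 + I) (y(x, I) = (4 + I)*x = x*(4 + I))
n(J, r) = 5 + J + r
(K*n(y(-3, 5), B))*11 = (10*(5 - 3*(4 + 5) - 3))*11 = (10*(5 - 3*9 - 3))*11 = (10*(5 - 27 - 3))*11 = (10*(-25))*11 = -250*11 = -2750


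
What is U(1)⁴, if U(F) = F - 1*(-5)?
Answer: 1296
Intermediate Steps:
U(F) = 5 + F (U(F) = F + 5 = 5 + F)
U(1)⁴ = (5 + 1)⁴ = 6⁴ = 1296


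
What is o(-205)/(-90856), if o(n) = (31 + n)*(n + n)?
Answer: -435/554 ≈ -0.78520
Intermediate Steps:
o(n) = 2*n*(31 + n) (o(n) = (31 + n)*(2*n) = 2*n*(31 + n))
o(-205)/(-90856) = (2*(-205)*(31 - 205))/(-90856) = (2*(-205)*(-174))*(-1/90856) = 71340*(-1/90856) = -435/554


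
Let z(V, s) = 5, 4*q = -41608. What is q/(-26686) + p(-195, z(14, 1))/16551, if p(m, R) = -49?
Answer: 85427944/220839993 ≈ 0.38683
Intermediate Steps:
q = -10402 (q = (¼)*(-41608) = -10402)
q/(-26686) + p(-195, z(14, 1))/16551 = -10402/(-26686) - 49/16551 = -10402*(-1/26686) - 49*1/16551 = 5201/13343 - 49/16551 = 85427944/220839993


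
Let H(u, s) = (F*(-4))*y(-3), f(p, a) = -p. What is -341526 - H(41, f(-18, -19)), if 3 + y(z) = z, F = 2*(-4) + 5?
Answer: -341454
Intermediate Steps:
F = -3 (F = -8 + 5 = -3)
y(z) = -3 + z
H(u, s) = -72 (H(u, s) = (-3*(-4))*(-3 - 3) = 12*(-6) = -72)
-341526 - H(41, f(-18, -19)) = -341526 - 1*(-72) = -341526 + 72 = -341454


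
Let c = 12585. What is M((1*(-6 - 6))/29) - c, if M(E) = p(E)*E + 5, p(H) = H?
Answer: -10579636/841 ≈ -12580.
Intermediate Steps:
M(E) = 5 + E² (M(E) = E*E + 5 = E² + 5 = 5 + E²)
M((1*(-6 - 6))/29) - c = (5 + ((1*(-6 - 6))/29)²) - 1*12585 = (5 + ((1*(-12))*(1/29))²) - 12585 = (5 + (-12*1/29)²) - 12585 = (5 + (-12/29)²) - 12585 = (5 + 144/841) - 12585 = 4349/841 - 12585 = -10579636/841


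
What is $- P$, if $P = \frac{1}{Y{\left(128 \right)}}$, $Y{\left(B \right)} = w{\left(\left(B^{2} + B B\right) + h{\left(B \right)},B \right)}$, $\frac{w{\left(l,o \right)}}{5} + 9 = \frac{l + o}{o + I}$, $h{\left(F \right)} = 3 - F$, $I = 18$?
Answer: $- \frac{146}{157285} \approx -0.00092825$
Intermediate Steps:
$w{\left(l,o \right)} = -45 + \frac{5 \left(l + o\right)}{18 + o}$ ($w{\left(l,o \right)} = -45 + 5 \frac{l + o}{o + 18} = -45 + 5 \frac{l + o}{18 + o} = -45 + \frac{5 \left(l + o\right)}{18 + o}$)
$Y{\left(B \right)} = \frac{5 \left(-159 - 9 B + 2 B^{2}\right)}{18 + B}$ ($Y{\left(B \right)} = \frac{5 \left(-162 - \left(-3 + B - B^{2} - B B\right) - 8 B\right)}{18 + B} = \frac{5 \left(-162 - \left(-3 + B - 2 B^{2}\right) - 8 B\right)}{18 + B} = \frac{5 \left(-162 + \left(3 - B + 2 B^{2}\right) - 8 B\right)}{18 + B} = \frac{5 \left(-159 - 9 B + 2 B^{2}\right)}{18 + B}$)
$P = \frac{146}{157285}$ ($P = \frac{1}{5 \frac{1}{18 + 128} \left(-159 - 1152 + 2 \cdot 128^{2}\right)} = \frac{1}{5 \cdot \frac{1}{146} \left(-159 - 1152 + 2 \cdot 16384\right)} = \frac{1}{5 \cdot \frac{1}{146} \left(-159 - 1152 + 32768\right)} = \frac{1}{5 \cdot \frac{1}{146} \cdot 31457} = \frac{1}{\frac{157285}{146}} = \frac{146}{157285} \approx 0.00092825$)
$- P = \left(-1\right) \frac{146}{157285} = - \frac{146}{157285}$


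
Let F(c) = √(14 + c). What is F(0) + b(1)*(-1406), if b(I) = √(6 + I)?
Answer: √14 - 1406*√7 ≈ -3716.2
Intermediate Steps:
F(0) + b(1)*(-1406) = √(14 + 0) + √(6 + 1)*(-1406) = √14 + √7*(-1406) = √14 - 1406*√7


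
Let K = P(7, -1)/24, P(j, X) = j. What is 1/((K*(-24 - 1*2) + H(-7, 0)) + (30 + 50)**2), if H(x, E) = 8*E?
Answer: 12/76709 ≈ 0.00015644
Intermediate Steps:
K = 7/24 ≈ 0.29167
1/((K*(-24 - 1*2) + H(-7, 0)) + (30 + 50)**2) = 1/((7*(-24 - 1*2)/24 + 8*0) + (30 + 50)**2) = 1/((7*(-24 - 2)/24 + 0) + 80**2) = 1/(((7/24)*(-26) + 0) + 6400) = 1/((-91/12 + 0) + 6400) = 1/(-91/12 + 6400) = 1/(76709/12) = 12/76709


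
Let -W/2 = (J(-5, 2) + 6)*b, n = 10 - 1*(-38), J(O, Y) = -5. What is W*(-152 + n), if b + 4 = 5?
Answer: 208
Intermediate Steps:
b = 1 (b = -4 + 5 = 1)
n = 48 (n = 10 + 38 = 48)
W = -2 (W = -2*(-5 + 6) = -2 ≈ -2.0000)
W*(-152 + n) = -2*(-152 + 48) = -2*(-104) = 208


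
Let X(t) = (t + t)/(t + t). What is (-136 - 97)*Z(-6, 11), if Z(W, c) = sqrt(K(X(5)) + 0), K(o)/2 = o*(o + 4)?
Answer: -233*sqrt(10) ≈ -736.81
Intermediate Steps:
X(t) = 1 (X(t) = (2*t)/((2*t)) = (2*t)*(1/(2*t)) = 1)
K(o) = 2*o*(4 + o) (K(o) = 2*(o*(o + 4)) = 2*(o*(4 + o)) = 2*o*(4 + o))
Z(W, c) = sqrt(10) (Z(W, c) = sqrt(2*1*(4 + 1) + 0) = sqrt(2*1*5 + 0) = sqrt(10 + 0) = sqrt(10))
(-136 - 97)*Z(-6, 11) = (-136 - 97)*sqrt(10) = -233*sqrt(10)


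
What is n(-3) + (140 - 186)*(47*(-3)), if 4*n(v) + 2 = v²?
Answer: 25951/4 ≈ 6487.8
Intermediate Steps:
n(v) = -½ + v²/4
n(-3) + (140 - 186)*(47*(-3)) = (-½ + (¼)*(-3)²) + (140 - 186)*(47*(-3)) = (-½ + (¼)*9) - 46*(-141) = (-½ + 9/4) + 6486 = 7/4 + 6486 = 25951/4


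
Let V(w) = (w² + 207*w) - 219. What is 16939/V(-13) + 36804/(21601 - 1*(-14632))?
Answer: -512871023/99314653 ≈ -5.1641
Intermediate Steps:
V(w) = -219 + w² + 207*w
16939/V(-13) + 36804/(21601 - 1*(-14632)) = 16939/(-219 + (-13)² + 207*(-13)) + 36804/(21601 - 1*(-14632)) = 16939/(-219 + 169 - 2691) + 36804/(21601 + 14632) = 16939/(-2741) + 36804/36233 = 16939*(-1/2741) + 36804*(1/36233) = -16939/2741 + 36804/36233 = -512871023/99314653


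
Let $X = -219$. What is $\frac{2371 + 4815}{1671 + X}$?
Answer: $\frac{3593}{726} \approx 4.949$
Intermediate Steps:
$\frac{2371 + 4815}{1671 + X} = \frac{2371 + 4815}{1671 - 219} = \frac{7186}{1452} = 7186 \cdot \frac{1}{1452} = \frac{3593}{726}$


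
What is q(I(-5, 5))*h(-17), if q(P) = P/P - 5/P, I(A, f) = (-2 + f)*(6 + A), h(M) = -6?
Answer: 4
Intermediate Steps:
q(P) = 1 - 5/P
q(I(-5, 5))*h(-17) = ((-5 + (-12 - 2*(-5) + 6*5 - 5*5))/(-12 - 2*(-5) + 6*5 - 5*5))*(-6) = ((-5 + (-12 + 10 + 30 - 25))/(-12 + 10 + 30 - 25))*(-6) = ((-5 + 3)/3)*(-6) = ((⅓)*(-2))*(-6) = -⅔*(-6) = 4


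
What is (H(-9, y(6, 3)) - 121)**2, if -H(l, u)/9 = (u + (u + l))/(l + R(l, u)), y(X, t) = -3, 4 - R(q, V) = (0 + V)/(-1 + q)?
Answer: 60264169/2809 ≈ 21454.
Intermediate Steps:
R(q, V) = 4 - V/(-1 + q) (R(q, V) = 4 - (0 + V)/(-1 + q) = 4 - V/(-1 + q))
H(l, u) = -9*(l + 2*u)/(l + (-4 - u + 4*l)/(-1 + l)) (H(l, u) = -9*(u + (u + l))/(l + (-4 - u + 4*l)/(-1 + l)) = -9*(u + (l + u))/(l + (-4 - u + 4*l)/(-1 + l)) = -9*(l + 2*u)/(l + (-4 - u + 4*l)/(-1 + l)))
(H(-9, y(6, 3)) - 121)**2 = (-9*(-1 - 9)*(-9 + 2*(-3))/(-4 - 1*(-3) + 4*(-9) - 9*(-1 - 9)) - 121)**2 = (-9*(-10)*(-9 - 6)/(-4 + 3 - 36 - 9*(-10)) - 121)**2 = (-9*(-10)*(-15)/(-4 + 3 - 36 + 90) - 121)**2 = (-9*(-10)*(-15)/53 - 121)**2 = (-9*1/53*(-10)*(-15) - 121)**2 = (-1350/53 - 121)**2 = (-7763/53)**2 = 60264169/2809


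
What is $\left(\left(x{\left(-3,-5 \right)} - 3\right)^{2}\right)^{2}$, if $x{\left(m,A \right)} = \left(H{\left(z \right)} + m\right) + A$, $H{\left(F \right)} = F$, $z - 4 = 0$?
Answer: $2401$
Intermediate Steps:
$z = 4$ ($z = 4 + 0 = 4$)
$x{\left(m,A \right)} = 4 + A + m$ ($x{\left(m,A \right)} = \left(4 + m\right) + A = 4 + A + m$)
$\left(\left(x{\left(-3,-5 \right)} - 3\right)^{2}\right)^{2} = \left(\left(\left(4 - 5 - 3\right) - 3\right)^{2}\right)^{2} = \left(\left(-4 - 3\right)^{2}\right)^{2} = \left(\left(-7\right)^{2}\right)^{2} = 49^{2} = 2401$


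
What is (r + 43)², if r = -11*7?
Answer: 1156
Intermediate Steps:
r = -77
(r + 43)² = (-77 + 43)² = (-34)² = 1156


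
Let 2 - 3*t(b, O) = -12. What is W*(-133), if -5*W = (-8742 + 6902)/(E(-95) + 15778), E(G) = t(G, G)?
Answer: -276/89 ≈ -3.1011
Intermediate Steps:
t(b, O) = 14/3 (t(b, O) = ⅔ - ⅓*(-12) = ⅔ + 4 = 14/3)
E(G) = 14/3
W = 276/11837 (W = -(-8742 + 6902)/(5*(14/3 + 15778)) = -(-368)/47348/3 = -(-368)*3/47348 = -⅕*(-1380/11837) = 276/11837 ≈ 0.023317)
W*(-133) = (276/11837)*(-133) = -276/89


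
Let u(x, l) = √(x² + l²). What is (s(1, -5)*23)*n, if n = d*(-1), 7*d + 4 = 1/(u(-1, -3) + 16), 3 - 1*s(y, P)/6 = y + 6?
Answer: -89056/287 - 92*√10/287 ≈ -311.31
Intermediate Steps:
u(x, l) = √(l² + x²)
s(y, P) = -18 - 6*y (s(y, P) = 18 - 6*(y + 6) = 18 - 6*(6 + y) = 18 + (-36 - 6*y) = -18 - 6*y)
d = -4/7 + 1/(7*(16 + √10)) (d = -4/7 + 1/(7*(√((-3)² + (-1)²) + 16)) = -4/7 + 1/(7*(√(9 + 1) + 16)) = -4/7 + 1/(7*(√10 + 16)) = -4/7 + 1/(7*(16 + √10)) ≈ -0.56397)
n = 484/861 + √10/1722 (n = (-484/861 - √10/1722)*(-1) = 484/861 + √10/1722 ≈ 0.56397)
(s(1, -5)*23)*n = ((-18 - 6*1)*23)*(484/861 + √10/1722) = ((-18 - 6)*23)*(484/861 + √10/1722) = (-24*23)*(484/861 + √10/1722) = -552*(484/861 + √10/1722) = -89056/287 - 92*√10/287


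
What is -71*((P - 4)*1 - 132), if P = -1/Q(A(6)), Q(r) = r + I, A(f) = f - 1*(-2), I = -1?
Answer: 67663/7 ≈ 9666.1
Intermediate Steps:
A(f) = 2 + f (A(f) = f + 2 = 2 + f)
Q(r) = -1 + r (Q(r) = r - 1 = -1 + r)
P = -⅐ (P = -1/(-1 + (2 + 6)) = -1/(-1 + 8) = -1/7 = -1*⅐ = -⅐ ≈ -0.14286)
-71*((P - 4)*1 - 132) = -71*((-⅐ - 4)*1 - 132) = -71*(-29/7*1 - 132) = -71*(-29/7 - 132) = -71*(-953/7) = 67663/7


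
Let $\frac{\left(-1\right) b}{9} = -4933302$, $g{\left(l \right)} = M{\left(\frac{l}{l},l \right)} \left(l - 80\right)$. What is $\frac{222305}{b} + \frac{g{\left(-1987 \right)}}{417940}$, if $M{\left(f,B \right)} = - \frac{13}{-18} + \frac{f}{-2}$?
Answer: $\frac{9064485154}{2319552267615} \approx 0.0039079$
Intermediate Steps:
$M{\left(f,B \right)} = \frac{13}{18} - \frac{f}{2}$ ($M{\left(f,B \right)} = \left(-13\right) \left(- \frac{1}{18}\right) + f \left(- \frac{1}{2}\right) = \frac{13}{18} - \frac{f}{2}$)
$g{\left(l \right)} = - \frac{160}{9} + \frac{2 l}{9}$ ($g{\left(l \right)} = \left(\frac{13}{18} - \frac{l \frac{1}{l}}{2}\right) \left(l - 80\right) = \left(\frac{13}{18} - \frac{1}{2}\right) \left(-80 + l\right) = \frac{2 \left(-80 + l\right)}{9} = - \frac{160}{9} + \frac{2 l}{9}$)
$b = 44399718$ ($b = \left(-9\right) \left(-4933302\right) = 44399718$)
$\frac{222305}{b} + \frac{g{\left(-1987 \right)}}{417940} = \frac{222305}{44399718} + \frac{- \frac{160}{9} + \frac{2}{9} \left(-1987\right)}{417940} = 222305 \cdot \frac{1}{44399718} + \left(- \frac{160}{9} - \frac{3974}{9}\right) \frac{1}{417940} = \frac{222305}{44399718} - \frac{689}{626910} = \frac{9064485154}{2319552267615}$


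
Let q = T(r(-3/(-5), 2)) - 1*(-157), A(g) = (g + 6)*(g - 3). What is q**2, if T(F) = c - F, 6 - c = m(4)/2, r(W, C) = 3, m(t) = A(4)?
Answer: 24025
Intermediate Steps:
A(g) = (-3 + g)*(6 + g) (A(g) = (6 + g)*(-3 + g) = (-3 + g)*(6 + g))
m(t) = 10 (m(t) = -18 + 4**2 + 3*4 = -18 + 16 + 12 = 10)
c = 1 (c = 6 - 10/2 = 6 - 1*5 = 6 - 5 = 1)
T(F) = 1 - F
q = 155 (q = (1 - 1*3) - 1*(-157) = (1 - 3) + 157 = -2 + 157 = 155)
q**2 = 155**2 = 24025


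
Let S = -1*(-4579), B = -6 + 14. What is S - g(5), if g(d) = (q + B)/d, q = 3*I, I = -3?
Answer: 22896/5 ≈ 4579.2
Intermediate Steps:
q = -9 (q = 3*(-3) = -9)
B = 8
g(d) = -1/d (g(d) = (-9 + 8)/d = -1/d)
S = 4579
S - g(5) = 4579 - (-1)/5 = 4579 - 1*(-1/5) = 4579 + 1/5 = 22896/5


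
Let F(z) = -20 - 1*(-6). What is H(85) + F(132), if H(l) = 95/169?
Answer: -2271/169 ≈ -13.438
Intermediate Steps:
F(z) = -14 (F(z) = -20 + 6 = -14)
H(l) = 95/169 (H(l) = 95*(1/169) = 95/169)
H(85) + F(132) = 95/169 - 14 = -2271/169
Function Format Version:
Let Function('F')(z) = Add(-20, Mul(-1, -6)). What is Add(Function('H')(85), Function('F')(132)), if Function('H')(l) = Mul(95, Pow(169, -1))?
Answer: Rational(-2271, 169) ≈ -13.438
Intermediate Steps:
Function('F')(z) = -14 (Function('F')(z) = Add(-20, 6) = -14)
Function('H')(l) = Rational(95, 169) (Function('H')(l) = Mul(95, Rational(1, 169)) = Rational(95, 169))
Add(Function('H')(85), Function('F')(132)) = Add(Rational(95, 169), -14) = Rational(-2271, 169)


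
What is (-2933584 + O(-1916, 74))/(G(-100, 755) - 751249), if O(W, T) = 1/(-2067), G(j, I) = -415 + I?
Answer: 6063718129/1552128903 ≈ 3.9067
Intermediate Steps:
O(W, T) = -1/2067
(-2933584 + O(-1916, 74))/(G(-100, 755) - 751249) = (-2933584 - 1/2067)/((-415 + 755) - 751249) = -6063718129/(2067*(340 - 751249)) = -6063718129/2067/(-750909) = -6063718129/2067*(-1/750909) = 6063718129/1552128903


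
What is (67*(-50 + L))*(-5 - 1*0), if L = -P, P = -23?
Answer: 9045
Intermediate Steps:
L = 23 (L = -1*(-23) = 23)
(67*(-50 + L))*(-5 - 1*0) = (67*(-50 + 23))*(-5 - 1*0) = (67*(-27))*(-5 + 0) = -1809*(-5) = 9045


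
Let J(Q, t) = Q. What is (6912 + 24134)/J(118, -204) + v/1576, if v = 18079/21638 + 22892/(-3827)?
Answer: 2025825620226231/7699877279984 ≈ 263.10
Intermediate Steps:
v = -426148763/82808626 (v = 18079*(1/21638) + 22892*(-1/3827) = 18079/21638 - 22892/3827 = -426148763/82808626 ≈ -5.1462)
(6912 + 24134)/J(118, -204) + v/1576 = (6912 + 24134)/118 - 426148763/82808626/1576 = 31046*(1/118) - 426148763/82808626*1/1576 = 15523/59 - 426148763/130506394576 = 2025825620226231/7699877279984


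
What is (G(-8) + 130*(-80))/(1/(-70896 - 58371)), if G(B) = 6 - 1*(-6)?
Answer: 1342825596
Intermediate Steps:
G(B) = 12 (G(B) = 6 + 6 = 12)
(G(-8) + 130*(-80))/(1/(-70896 - 58371)) = (12 + 130*(-80))/(1/(-70896 - 58371)) = (12 - 10400)/(1/(-129267)) = -10388/(-1/129267) = -10388*(-129267) = 1342825596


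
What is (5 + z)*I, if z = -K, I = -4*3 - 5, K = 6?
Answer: 17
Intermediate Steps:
I = -17 (I = -12 - 5 = -17)
z = -6 (z = -1*6 = -6)
(5 + z)*I = (5 - 6)*(-17) = -1*(-17) = 17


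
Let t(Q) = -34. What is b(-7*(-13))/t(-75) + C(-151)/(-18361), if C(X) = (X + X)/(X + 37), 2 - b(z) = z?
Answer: 93140219/35583618 ≈ 2.6175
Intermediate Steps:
b(z) = 2 - z
C(X) = 2*X/(37 + X) (C(X) = (2*X)/(37 + X) = 2*X/(37 + X))
b(-7*(-13))/t(-75) + C(-151)/(-18361) = (2 - (-7)*(-13))/(-34) + (2*(-151)/(37 - 151))/(-18361) = (2 - 1*91)*(-1/34) + (2*(-151)/(-114))*(-1/18361) = (2 - 91)*(-1/34) + (2*(-151)*(-1/114))*(-1/18361) = -89*(-1/34) + (151/57)*(-1/18361) = 89/34 - 151/1046577 = 93140219/35583618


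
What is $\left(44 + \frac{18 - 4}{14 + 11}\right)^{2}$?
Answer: $\frac{1240996}{625} \approx 1985.6$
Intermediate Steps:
$\left(44 + \frac{18 - 4}{14 + 11}\right)^{2} = \left(44 + \frac{14}{25}\right)^{2} = \left(\frac{1114}{25}\right)^{2} = \frac{1240996}{625}$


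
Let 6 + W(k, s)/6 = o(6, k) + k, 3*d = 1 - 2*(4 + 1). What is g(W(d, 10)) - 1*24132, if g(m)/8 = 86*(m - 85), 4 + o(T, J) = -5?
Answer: -156916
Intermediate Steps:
d = -3 (d = (1 - 2*(4 + 1))/3 = (1 - 2*5)/3 = (1 - 10)/3 = (⅓)*(-9) = -3)
o(T, J) = -9 (o(T, J) = -4 - 5 = -9)
W(k, s) = -90 + 6*k (W(k, s) = -36 + 6*(-9 + k) = -36 + (-54 + 6*k) = -90 + 6*k)
g(m) = -58480 + 688*m (g(m) = 8*(86*(m - 85)) = 8*(86*(-85 + m)) = 8*(-7310 + 86*m) = -58480 + 688*m)
g(W(d, 10)) - 1*24132 = (-58480 + 688*(-90 + 6*(-3))) - 1*24132 = (-58480 + 688*(-90 - 18)) - 24132 = (-58480 + 688*(-108)) - 24132 = (-58480 - 74304) - 24132 = -132784 - 24132 = -156916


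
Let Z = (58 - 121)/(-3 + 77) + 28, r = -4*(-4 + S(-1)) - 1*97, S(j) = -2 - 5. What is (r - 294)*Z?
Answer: -697123/74 ≈ -9420.6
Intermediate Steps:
S(j) = -7
r = -53 (r = -4*(-4 - 7) - 1*97 = -4*(-11) - 97 = 44 - 97 = -53)
Z = 2009/74 (Z = -63/74 + 28 = 2009/74 ≈ 27.149)
(r - 294)*Z = (-53 - 294)*(2009/74) = -347*2009/74 = -697123/74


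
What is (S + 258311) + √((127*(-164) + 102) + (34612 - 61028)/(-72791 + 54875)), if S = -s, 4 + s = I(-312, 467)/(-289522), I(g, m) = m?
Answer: 74787875897/289522 + 55*I*√137442594/4479 ≈ 2.5832e+5 + 143.96*I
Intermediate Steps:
s = -1158555/289522 (s = -4 + 467/(-289522) = -4 + 467*(-1/289522) = -4 - 467/289522 = -1158555/289522 ≈ -4.0016)
S = 1158555/289522 (S = -1*(-1158555/289522) = 1158555/289522 ≈ 4.0016)
(S + 258311) + √((127*(-164) + 102) + (34612 - 61028)/(-72791 + 54875)) = (1158555/289522 + 258311) + √((127*(-164) + 102) + (34612 - 61028)/(-72791 + 54875)) = 74787875897/289522 + √((-20828 + 102) - 26416/(-17916)) = 74787875897/289522 + √(-20726 - 26416*(-1/17916)) = 74787875897/289522 + √(-20726 + 6604/4479) = 74787875897/289522 + √(-92825150/4479) = 74787875897/289522 + 55*I*√137442594/4479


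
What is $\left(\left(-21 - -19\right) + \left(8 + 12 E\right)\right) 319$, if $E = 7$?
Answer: $28710$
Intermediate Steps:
$\left(\left(-21 - -19\right) + \left(8 + 12 E\right)\right) 319 = \left(\left(-21 - -19\right) + \left(8 + 12 \cdot 7\right)\right) 319 = \left(\left(-21 + 19\right) + \left(8 + 84\right)\right) 319 = \left(-2 + 92\right) 319 = 90 \cdot 319 = 28710$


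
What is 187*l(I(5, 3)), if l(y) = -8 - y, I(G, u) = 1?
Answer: -1683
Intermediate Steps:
187*l(I(5, 3)) = 187*(-8 - 1*1) = 187*(-8 - 1) = 187*(-9) = -1683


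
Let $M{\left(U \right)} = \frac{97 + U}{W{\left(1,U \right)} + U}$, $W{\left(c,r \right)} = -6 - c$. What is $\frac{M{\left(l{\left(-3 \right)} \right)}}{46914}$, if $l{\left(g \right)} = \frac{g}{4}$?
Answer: $- \frac{55}{207762} \approx -0.00026473$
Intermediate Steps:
$l{\left(g \right)} = \frac{g}{4}$ ($l{\left(g \right)} = g \frac{1}{4} = \frac{g}{4}$)
$M{\left(U \right)} = \frac{97 + U}{-7 + U}$ ($M{\left(U \right)} = \frac{97 + U}{\left(-6 - 1\right) + U} = \frac{97 + U}{-7 + U}$)
$\frac{M{\left(l{\left(-3 \right)} \right)}}{46914} = \frac{\frac{1}{-7 + \frac{1}{4} \left(-3\right)} \left(97 + \frac{1}{4} \left(-3\right)\right)}{46914} = \frac{97 - \frac{3}{4}}{-7 - \frac{3}{4}} \cdot \frac{1}{46914} = \frac{1}{- \frac{31}{4}} \cdot \frac{385}{4} \cdot \frac{1}{46914} = \left(- \frac{4}{31}\right) \frac{385}{4} \cdot \frac{1}{46914} = \left(- \frac{385}{31}\right) \frac{1}{46914} = - \frac{55}{207762}$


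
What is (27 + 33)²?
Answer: 3600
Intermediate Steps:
(27 + 33)² = 60² = 3600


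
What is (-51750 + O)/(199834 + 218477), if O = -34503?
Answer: -28751/139437 ≈ -0.20619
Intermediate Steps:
(-51750 + O)/(199834 + 218477) = (-51750 - 34503)/(199834 + 218477) = -86253/418311 = -86253*1/418311 = -28751/139437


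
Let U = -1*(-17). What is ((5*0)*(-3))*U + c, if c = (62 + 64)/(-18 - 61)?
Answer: -126/79 ≈ -1.5949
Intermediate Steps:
U = 17
c = -126/79 (c = 126/(-79) = 126*(-1/79) = -126/79 ≈ -1.5949)
((5*0)*(-3))*U + c = ((5*0)*(-3))*17 - 126/79 = (0*(-3))*17 - 126/79 = 0*17 - 126/79 = 0 - 126/79 = -126/79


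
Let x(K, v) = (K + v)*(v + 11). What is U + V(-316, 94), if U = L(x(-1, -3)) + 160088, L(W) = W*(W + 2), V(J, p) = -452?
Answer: 160596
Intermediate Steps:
x(K, v) = (11 + v)*(K + v) (x(K, v) = (K + v)*(11 + v) = (11 + v)*(K + v))
L(W) = W*(2 + W)
U = 161048 (U = ((-3)² + 11*(-1) + 11*(-3) - 1*(-3))*(2 + ((-3)² + 11*(-1) + 11*(-3) - 1*(-3))) + 160088 = (9 - 11 - 33 + 3)*(2 + (9 - 11 - 33 + 3)) + 160088 = -32*(2 - 32) + 160088 = -32*(-30) + 160088 = 960 + 160088 = 161048)
U + V(-316, 94) = 161048 - 452 = 160596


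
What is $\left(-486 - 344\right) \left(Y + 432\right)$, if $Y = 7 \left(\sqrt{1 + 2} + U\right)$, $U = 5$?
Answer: $-387610 - 5810 \sqrt{3} \approx -3.9767 \cdot 10^{5}$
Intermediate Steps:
$Y = 35 + 7 \sqrt{3}$ ($Y = 7 \left(\sqrt{1 + 2} + 5\right) = 7 \left(\sqrt{3} + 5\right) = 7 \left(5 + \sqrt{3}\right) = 35 + 7 \sqrt{3} \approx 47.124$)
$\left(-486 - 344\right) \left(Y + 432\right) = \left(-486 - 344\right) \left(\left(35 + 7 \sqrt{3}\right) + 432\right) = - 830 \left(467 + 7 \sqrt{3}\right) = -387610 - 5810 \sqrt{3}$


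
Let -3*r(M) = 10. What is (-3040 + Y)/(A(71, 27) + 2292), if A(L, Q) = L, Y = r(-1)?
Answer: -9130/7089 ≈ -1.2879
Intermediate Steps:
r(M) = -10/3 (r(M) = -⅓*10 = -10/3)
Y = -10/3 ≈ -3.3333
(-3040 + Y)/(A(71, 27) + 2292) = (-3040 - 10/3)/(71 + 2292) = -9130/3/2363 = -9130/3*1/2363 = -9130/7089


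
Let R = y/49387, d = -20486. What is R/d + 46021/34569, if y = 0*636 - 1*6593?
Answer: 46561610269139/34974912032658 ≈ 1.3313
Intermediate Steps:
y = -6593 (y = 0 - 6593 = -6593)
R = -6593/49387 ≈ -0.13350
R/d + 46021/34569 = -6593/49387/(-20486) + 46021/34569 = -6593/49387*(-1/20486) + 46021*(1/34569) = 6593/1011742082 + 46021/34569 = 46561610269139/34974912032658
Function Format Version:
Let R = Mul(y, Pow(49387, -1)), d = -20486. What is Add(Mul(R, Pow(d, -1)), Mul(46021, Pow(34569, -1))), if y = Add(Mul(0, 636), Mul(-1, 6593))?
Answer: Rational(46561610269139, 34974912032658) ≈ 1.3313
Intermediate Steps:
y = -6593 (y = Add(0, -6593) = -6593)
R = Rational(-6593, 49387) (R = Mul(-6593, Pow(49387, -1)) = Mul(-6593, Rational(1, 49387)) = Rational(-6593, 49387) ≈ -0.13350)
Add(Mul(R, Pow(d, -1)), Mul(46021, Pow(34569, -1))) = Add(Mul(Rational(-6593, 49387), Pow(-20486, -1)), Mul(46021, Pow(34569, -1))) = Add(Mul(Rational(-6593, 49387), Rational(-1, 20486)), Mul(46021, Rational(1, 34569))) = Add(Rational(6593, 1011742082), Rational(46021, 34569)) = Rational(46561610269139, 34974912032658)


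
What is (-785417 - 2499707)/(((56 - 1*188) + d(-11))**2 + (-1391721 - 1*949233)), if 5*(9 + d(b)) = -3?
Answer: 41064050/29011293 ≈ 1.4155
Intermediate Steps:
d(b) = -48/5 (d(b) = -9 + (1/5)*(-3) = -9 - 3/5 = -48/5)
(-785417 - 2499707)/(((56 - 1*188) + d(-11))**2 + (-1391721 - 1*949233)) = (-785417 - 2499707)/(((56 - 1*188) - 48/5)**2 + (-1391721 - 1*949233)) = -3285124/(((56 - 188) - 48/5)**2 + (-1391721 - 949233)) = -3285124/((-132 - 48/5)**2 - 2340954) = -3285124/((-708/5)**2 - 2340954) = -3285124/(501264/25 - 2340954) = -3285124/(-58022586/25) = -3285124*(-25/58022586) = 41064050/29011293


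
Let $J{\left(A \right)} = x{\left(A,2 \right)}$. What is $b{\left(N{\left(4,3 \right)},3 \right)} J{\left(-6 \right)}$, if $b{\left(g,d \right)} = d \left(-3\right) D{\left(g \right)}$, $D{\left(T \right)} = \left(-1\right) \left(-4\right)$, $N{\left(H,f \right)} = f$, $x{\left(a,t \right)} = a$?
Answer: $216$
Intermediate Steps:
$D{\left(T \right)} = 4$
$J{\left(A \right)} = A$
$b{\left(g,d \right)} = - 12 d$ ($b{\left(g,d \right)} = d \left(-3\right) 4 = - 3 d 4 = - 12 d$)
$b{\left(N{\left(4,3 \right)},3 \right)} J{\left(-6 \right)} = \left(-12\right) 3 \left(-6\right) = \left(-36\right) \left(-6\right) = 216$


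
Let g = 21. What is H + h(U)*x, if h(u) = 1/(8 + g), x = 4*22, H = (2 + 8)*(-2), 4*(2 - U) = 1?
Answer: -492/29 ≈ -16.966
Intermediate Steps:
U = 7/4 (U = 2 - 1/4*1 = 2 - 1/4 = 7/4 ≈ 1.7500)
H = -20 (H = 10*(-2) = -20)
x = 88
h(u) = 1/29 (h(u) = 1/(8 + 21) = 1/29)
H + h(U)*x = -20 + (1/29)*88 = -20 + 88/29 = -492/29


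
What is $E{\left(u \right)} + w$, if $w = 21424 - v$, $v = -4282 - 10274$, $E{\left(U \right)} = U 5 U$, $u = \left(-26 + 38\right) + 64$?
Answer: $64860$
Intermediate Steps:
$u = 76$ ($u = 12 + 64 = 76$)
$E{\left(U \right)} = 5 U^{2}$ ($E{\left(U \right)} = 5 U U = 5 U^{2}$)
$v = -14556$
$w = 35980$ ($w = 21424 - -14556 = 21424 + 14556 = 35980$)
$E{\left(u \right)} + w = 5 \cdot 76^{2} + 35980 = 5 \cdot 5776 + 35980 = 28880 + 35980 = 64860$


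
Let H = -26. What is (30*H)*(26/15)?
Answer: -1352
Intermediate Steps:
(30*H)*(26/15) = (30*(-26))*(26/15) = -20280/15 = -780*26/15 = -1352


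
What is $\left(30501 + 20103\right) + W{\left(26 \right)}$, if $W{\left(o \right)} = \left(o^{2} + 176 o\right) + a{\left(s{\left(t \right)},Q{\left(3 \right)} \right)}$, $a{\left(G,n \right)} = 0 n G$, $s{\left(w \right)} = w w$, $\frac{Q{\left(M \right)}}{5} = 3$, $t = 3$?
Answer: $55856$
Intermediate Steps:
$Q{\left(M \right)} = 15$ ($Q{\left(M \right)} = 5 \cdot 3 = 15$)
$s{\left(w \right)} = w^{2}$
$a{\left(G,n \right)} = 0$ ($a{\left(G,n \right)} = 0 G = 0$)
$W{\left(o \right)} = o^{2} + 176 o$ ($W{\left(o \right)} = \left(o^{2} + 176 o\right) + 0 = o^{2} + 176 o$)
$\left(30501 + 20103\right) + W{\left(26 \right)} = \left(30501 + 20103\right) + 26 \left(176 + 26\right) = 50604 + 26 \cdot 202 = 50604 + 5252 = 55856$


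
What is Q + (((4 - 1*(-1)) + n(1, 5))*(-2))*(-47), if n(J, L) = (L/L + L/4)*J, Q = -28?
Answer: 1307/2 ≈ 653.50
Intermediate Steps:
n(J, L) = J*(1 + L/4) (n(J, L) = (1 + L*(¼))*J = (1 + L/4)*J = J*(1 + L/4))
Q + (((4 - 1*(-1)) + n(1, 5))*(-2))*(-47) = -28 + (((4 - 1*(-1)) + (¼)*1*(4 + 5))*(-2))*(-47) = -28 + (((4 + 1) + (¼)*1*9)*(-2))*(-47) = -28 + ((5 + 9/4)*(-2))*(-47) = -28 + ((29/4)*(-2))*(-47) = -28 - 29/2*(-47) = -28 + 1363/2 = 1307/2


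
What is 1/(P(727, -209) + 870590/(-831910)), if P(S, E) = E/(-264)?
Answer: -1996584/508787 ≈ -3.9242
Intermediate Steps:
P(S, E) = -E/264 (P(S, E) = E*(-1/264) = -E/264)
1/(P(727, -209) + 870590/(-831910)) = 1/(-1/264*(-209) + 870590/(-831910)) = 1/(19/24 + 870590*(-1/831910)) = 1/(19/24 - 87059/83191) = 1/(-508787/1996584) = -1996584/508787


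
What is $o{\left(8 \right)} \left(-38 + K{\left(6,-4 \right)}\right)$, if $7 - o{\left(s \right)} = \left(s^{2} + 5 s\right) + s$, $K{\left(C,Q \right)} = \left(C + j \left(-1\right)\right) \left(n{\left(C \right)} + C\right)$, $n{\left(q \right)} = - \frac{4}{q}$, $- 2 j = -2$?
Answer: $1190$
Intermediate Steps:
$j = 1$ ($j = \left(- \frac{1}{2}\right) \left(-2\right) = 1$)
$K{\left(C,Q \right)} = \left(-1 + C\right) \left(C - \frac{4}{C}\right)$ ($K{\left(C,Q \right)} = \left(C + 1 \left(-1\right)\right) \left(- \frac{4}{C} + C\right) = \left(C - 1\right) \left(C - \frac{4}{C}\right) = \left(-1 + C\right) \left(C - \frac{4}{C}\right)$)
$o{\left(s \right)} = 7 - s^{2} - 6 s$ ($o{\left(s \right)} = 7 - \left(\left(s^{2} + 5 s\right) + s\right) = 7 - \left(s^{2} + 6 s\right) = 7 - s^{2} - 6 s$)
$o{\left(8 \right)} \left(-38 + K{\left(6,-4 \right)}\right) = \left(7 - 8^{2} - 48\right) \left(-38 + \left(-4 + 6^{2} - 6 + \frac{4}{6}\right)\right) = \left(7 - 64 - 48\right) \left(-38 + \left(-4 + 36 - 6 + 4 \cdot \frac{1}{6}\right)\right) = \left(7 - 64 - 48\right) \left(-38 + \left(-4 + 36 - 6 + \frac{2}{3}\right)\right) = - 105 \left(-38 + \frac{80}{3}\right) = \left(-105\right) \left(- \frac{34}{3}\right) = 1190$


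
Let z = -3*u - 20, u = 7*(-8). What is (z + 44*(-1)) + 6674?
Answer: 6778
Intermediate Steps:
u = -56
z = 148 (z = -3*(-56) - 20 = 168 - 20 = 148)
(z + 44*(-1)) + 6674 = (148 + 44*(-1)) + 6674 = (148 - 44) + 6674 = 104 + 6674 = 6778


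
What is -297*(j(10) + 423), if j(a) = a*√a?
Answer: -125631 - 2970*√10 ≈ -1.3502e+5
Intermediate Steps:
j(a) = a^(3/2)
-297*(j(10) + 423) = -297*(10^(3/2) + 423) = -297*(10*√10 + 423) = -297*(423 + 10*√10) = -125631 - 2970*√10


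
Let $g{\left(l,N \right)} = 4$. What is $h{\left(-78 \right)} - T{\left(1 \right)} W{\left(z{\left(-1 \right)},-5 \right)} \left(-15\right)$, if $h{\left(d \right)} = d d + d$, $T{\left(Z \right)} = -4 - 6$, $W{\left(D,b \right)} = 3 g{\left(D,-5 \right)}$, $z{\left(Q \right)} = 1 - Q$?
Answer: $4206$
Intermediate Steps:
$W{\left(D,b \right)} = 12$ ($W{\left(D,b \right)} = 3 \cdot 4 = 12$)
$T{\left(Z \right)} = -10$ ($T{\left(Z \right)} = -4 - 6 = -10$)
$h{\left(d \right)} = d + d^{2}$ ($h{\left(d \right)} = d^{2} + d = d + d^{2}$)
$h{\left(-78 \right)} - T{\left(1 \right)} W{\left(z{\left(-1 \right)},-5 \right)} \left(-15\right) = - 78 \left(1 - 78\right) - \left(-10\right) 12 \left(-15\right) = \left(-78\right) \left(-77\right) - \left(-120\right) \left(-15\right) = 6006 - 1800 = 4206$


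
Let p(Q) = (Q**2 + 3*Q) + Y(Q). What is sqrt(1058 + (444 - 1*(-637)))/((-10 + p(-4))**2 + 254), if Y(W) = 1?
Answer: sqrt(2139)/279 ≈ 0.16577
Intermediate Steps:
p(Q) = 1 + Q**2 + 3*Q (p(Q) = (Q**2 + 3*Q) + 1 = 1 + Q**2 + 3*Q)
sqrt(1058 + (444 - 1*(-637)))/((-10 + p(-4))**2 + 254) = sqrt(1058 + (444 - 1*(-637)))/((-10 + (1 + (-4)**2 + 3*(-4)))**2 + 254) = sqrt(1058 + (444 + 637))/((-10 + (1 + 16 - 12))**2 + 254) = sqrt(1058 + 1081)/((-10 + 5)**2 + 254) = sqrt(2139)/((-5)**2 + 254) = sqrt(2139)/(25 + 254) = sqrt(2139)/279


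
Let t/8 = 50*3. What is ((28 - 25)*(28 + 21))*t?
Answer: 176400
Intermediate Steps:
t = 1200 (t = 8*(50*3) = 8*150 = 1200)
((28 - 25)*(28 + 21))*t = ((28 - 25)*(28 + 21))*1200 = (3*49)*1200 = 147*1200 = 176400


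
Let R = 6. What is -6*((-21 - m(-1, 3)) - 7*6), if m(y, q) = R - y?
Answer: 420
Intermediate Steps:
m(y, q) = 6 - y
-6*((-21 - m(-1, 3)) - 7*6) = -6*((-21 - (6 - 1*(-1))) - 7*6) = -6*((-21 - (6 + 1)) - 42) = -6*((-21 - 1*7) - 42) = -6*((-21 - 7) - 42) = -6*(-28 - 42) = -6*(-70) = 420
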